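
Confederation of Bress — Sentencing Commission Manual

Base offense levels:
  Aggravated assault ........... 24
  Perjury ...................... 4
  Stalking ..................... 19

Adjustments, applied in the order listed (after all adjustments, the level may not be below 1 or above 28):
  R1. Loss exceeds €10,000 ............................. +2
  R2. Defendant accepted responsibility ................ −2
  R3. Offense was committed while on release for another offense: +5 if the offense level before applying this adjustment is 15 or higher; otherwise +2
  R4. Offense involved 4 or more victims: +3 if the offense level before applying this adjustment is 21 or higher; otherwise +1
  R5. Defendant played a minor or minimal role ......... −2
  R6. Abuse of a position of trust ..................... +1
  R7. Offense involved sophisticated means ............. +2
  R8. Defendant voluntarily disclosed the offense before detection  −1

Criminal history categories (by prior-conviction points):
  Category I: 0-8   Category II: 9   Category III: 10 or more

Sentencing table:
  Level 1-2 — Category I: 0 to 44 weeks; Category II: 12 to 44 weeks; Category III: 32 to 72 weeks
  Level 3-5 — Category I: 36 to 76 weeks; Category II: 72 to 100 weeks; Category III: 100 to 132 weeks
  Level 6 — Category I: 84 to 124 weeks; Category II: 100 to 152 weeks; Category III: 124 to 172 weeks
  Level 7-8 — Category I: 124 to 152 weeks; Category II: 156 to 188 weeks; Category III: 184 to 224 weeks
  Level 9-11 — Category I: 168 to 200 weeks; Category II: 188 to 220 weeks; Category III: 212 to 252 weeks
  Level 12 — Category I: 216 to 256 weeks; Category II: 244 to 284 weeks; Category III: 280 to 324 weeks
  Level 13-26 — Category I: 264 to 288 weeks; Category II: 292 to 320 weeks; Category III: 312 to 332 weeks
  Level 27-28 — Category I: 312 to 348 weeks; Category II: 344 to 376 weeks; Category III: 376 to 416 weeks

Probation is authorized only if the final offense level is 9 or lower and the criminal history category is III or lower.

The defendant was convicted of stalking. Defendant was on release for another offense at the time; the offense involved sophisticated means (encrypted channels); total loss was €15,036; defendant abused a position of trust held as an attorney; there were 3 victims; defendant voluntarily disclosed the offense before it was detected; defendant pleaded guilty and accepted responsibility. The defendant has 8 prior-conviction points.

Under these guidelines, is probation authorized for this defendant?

No

Base offense level for stalking: 19.
R1 applies: 19 + 2 = 21.
R2 applies: 21 − 2 = 19.
R3 applies (level before this adjustment is 19 ≥ 15, so +5): 19 + 5 = 24.
R6 applies: 24 + 1 = 25.
R7 applies: 25 + 2 = 27.
R8 applies: 27 − 1 = 26.
Final offense level: 26.
Criminal history: 8 prior points → Category I (0-8).
Level 26 falls in the 13-26 band.
Grid: Level 13-26 × Category I = 264-288 weeks.
Probation check: level 26 > 9 and category I ≤ III → not eligible.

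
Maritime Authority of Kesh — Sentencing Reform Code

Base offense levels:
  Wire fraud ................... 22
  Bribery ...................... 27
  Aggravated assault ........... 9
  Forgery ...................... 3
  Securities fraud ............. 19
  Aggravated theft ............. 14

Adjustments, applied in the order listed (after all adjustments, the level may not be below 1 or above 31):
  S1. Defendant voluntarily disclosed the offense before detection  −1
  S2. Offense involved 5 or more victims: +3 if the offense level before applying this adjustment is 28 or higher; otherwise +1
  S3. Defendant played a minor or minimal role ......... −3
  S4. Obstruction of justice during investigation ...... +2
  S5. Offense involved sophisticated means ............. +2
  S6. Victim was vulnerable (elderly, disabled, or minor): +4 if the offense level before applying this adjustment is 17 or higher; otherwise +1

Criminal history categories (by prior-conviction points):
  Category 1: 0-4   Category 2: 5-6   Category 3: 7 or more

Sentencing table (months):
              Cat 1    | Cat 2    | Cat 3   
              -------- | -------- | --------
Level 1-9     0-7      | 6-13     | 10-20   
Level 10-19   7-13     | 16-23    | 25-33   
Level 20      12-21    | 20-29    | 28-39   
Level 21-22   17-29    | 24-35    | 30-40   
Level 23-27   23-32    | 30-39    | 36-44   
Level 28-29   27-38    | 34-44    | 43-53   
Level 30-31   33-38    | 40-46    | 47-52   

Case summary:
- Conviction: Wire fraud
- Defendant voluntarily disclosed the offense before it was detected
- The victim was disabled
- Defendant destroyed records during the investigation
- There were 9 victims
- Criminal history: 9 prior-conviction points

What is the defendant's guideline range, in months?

43-53 months

Base offense level for wire fraud: 22.
S1 applies: 22 − 1 = 21.
S2 applies (level before this adjustment is 21 < 28, so +1): 21 + 1 = 22.
S4 applies: 22 + 2 = 24.
S6 applies (level before this adjustment is 24 ≥ 17, so +4): 24 + 4 = 28.
Final offense level: 28.
Criminal history: 9 prior points → Category 3 (7+).
Level 28 falls in the 28-29 band.
Grid: Level 28-29 × Category 3 = 43-53 months.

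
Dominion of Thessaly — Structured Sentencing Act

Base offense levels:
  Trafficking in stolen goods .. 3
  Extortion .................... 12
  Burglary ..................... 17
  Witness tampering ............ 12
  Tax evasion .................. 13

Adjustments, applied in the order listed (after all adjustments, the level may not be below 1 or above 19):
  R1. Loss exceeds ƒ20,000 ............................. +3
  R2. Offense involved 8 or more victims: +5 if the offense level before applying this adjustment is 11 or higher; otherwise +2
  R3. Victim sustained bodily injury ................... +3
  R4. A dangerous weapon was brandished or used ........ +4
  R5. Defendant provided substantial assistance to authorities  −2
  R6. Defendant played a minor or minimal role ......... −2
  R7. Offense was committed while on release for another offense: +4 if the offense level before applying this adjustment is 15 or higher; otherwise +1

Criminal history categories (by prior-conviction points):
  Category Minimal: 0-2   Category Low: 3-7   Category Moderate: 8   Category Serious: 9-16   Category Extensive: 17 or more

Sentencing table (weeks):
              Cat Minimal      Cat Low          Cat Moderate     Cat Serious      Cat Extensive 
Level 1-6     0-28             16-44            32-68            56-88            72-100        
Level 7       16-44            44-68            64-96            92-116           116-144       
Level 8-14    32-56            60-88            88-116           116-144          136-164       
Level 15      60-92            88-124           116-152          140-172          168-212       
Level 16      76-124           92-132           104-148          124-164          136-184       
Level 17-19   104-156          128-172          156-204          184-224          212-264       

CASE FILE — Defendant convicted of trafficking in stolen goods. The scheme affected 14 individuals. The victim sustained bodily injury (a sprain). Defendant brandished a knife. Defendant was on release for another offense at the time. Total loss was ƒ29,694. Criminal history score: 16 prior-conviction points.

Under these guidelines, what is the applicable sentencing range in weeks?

Base offense level for trafficking in stolen goods: 3.
R1 applies: 3 + 3 = 6.
R2 applies (level before this adjustment is 6 < 11, so +2): 6 + 2 = 8.
R3 applies: 8 + 3 = 11.
R4 applies: 11 + 4 = 15.
R6 does not apply.
R7 applies (level before this adjustment is 15 ≥ 15, so +4): 15 + 4 = 19.
Final offense level: 19.
Criminal history: 16 prior points → Category Serious (9-16).
Level 19 falls in the 17-19 band.
Grid: Level 17-19 × Category Serious = 184-224 weeks.

184-224 weeks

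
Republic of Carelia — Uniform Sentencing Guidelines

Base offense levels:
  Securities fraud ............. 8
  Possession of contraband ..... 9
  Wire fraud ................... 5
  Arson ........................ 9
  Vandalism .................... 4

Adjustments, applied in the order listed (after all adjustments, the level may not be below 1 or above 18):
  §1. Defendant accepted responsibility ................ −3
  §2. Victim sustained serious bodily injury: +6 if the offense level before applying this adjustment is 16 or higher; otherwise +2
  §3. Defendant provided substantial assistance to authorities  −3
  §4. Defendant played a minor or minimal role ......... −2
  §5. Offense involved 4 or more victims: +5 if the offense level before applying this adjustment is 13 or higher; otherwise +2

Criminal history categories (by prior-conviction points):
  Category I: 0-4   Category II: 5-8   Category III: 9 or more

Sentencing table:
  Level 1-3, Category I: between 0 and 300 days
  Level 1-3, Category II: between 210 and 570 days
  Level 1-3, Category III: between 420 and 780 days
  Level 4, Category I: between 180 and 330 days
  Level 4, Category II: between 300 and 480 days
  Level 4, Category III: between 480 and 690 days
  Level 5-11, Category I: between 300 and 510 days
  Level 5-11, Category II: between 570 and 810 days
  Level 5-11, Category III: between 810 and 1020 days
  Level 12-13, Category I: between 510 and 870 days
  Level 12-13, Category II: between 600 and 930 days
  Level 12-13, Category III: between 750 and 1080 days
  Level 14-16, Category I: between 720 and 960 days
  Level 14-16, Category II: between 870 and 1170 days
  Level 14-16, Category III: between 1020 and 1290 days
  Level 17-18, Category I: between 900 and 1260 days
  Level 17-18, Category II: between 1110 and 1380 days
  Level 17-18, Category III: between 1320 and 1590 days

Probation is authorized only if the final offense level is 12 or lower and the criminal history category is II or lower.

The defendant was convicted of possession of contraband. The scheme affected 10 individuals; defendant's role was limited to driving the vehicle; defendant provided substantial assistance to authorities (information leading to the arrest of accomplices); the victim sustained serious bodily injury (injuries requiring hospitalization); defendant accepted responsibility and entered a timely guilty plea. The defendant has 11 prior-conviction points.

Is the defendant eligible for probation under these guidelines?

No

Base offense level for possession of contraband: 9.
§1 applies: 9 − 3 = 6.
§2 applies (level before this adjustment is 6 < 16, so +2): 6 + 2 = 8.
§3 applies: 8 − 3 = 5.
§4 applies: 5 − 2 = 3.
§5 applies (level before this adjustment is 3 < 13, so +2): 3 + 2 = 5.
Final offense level: 5.
Criminal history: 11 prior points → Category III (9+).
Level 5 falls in the 5-11 band.
Grid: Level 5-11 × Category III = 810-1020 days.
Probation check: level 5 ≤ 12 and category III > II → not eligible.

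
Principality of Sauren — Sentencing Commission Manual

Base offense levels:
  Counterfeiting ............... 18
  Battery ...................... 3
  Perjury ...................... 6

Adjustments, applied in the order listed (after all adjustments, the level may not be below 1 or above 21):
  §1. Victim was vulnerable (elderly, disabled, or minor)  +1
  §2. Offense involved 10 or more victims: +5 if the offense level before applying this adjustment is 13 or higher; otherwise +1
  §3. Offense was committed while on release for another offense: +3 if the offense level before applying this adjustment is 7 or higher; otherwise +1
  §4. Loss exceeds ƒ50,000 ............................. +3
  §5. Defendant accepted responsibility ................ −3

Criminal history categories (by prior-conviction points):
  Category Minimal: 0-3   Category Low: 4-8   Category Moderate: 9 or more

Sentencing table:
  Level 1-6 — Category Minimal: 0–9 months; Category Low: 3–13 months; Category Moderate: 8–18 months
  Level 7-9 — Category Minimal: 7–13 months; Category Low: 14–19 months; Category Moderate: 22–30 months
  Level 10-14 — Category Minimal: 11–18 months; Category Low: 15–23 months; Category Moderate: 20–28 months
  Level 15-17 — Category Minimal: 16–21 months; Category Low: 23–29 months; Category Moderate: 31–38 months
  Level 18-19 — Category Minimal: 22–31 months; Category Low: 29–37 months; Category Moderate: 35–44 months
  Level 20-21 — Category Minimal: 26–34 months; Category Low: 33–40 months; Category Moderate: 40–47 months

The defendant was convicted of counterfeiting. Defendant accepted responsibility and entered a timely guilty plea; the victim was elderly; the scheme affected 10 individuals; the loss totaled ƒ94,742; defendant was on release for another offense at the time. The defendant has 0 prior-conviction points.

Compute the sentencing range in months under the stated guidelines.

Base offense level for counterfeiting: 18.
§1 applies: 18 + 1 = 19.
§2 applies (level before this adjustment is 19 ≥ 13, so +5): 19 + 5 = 24.
§3 applies (level before this adjustment is 24 ≥ 7, so +3): 24 + 3 = 27.
§4 applies: 27 + 3 = 30.
§5 applies: 30 − 3 = 27.
Level 27 exceeds the maximum of 21; capped at 21.
Final offense level: 21.
Criminal history: 0 prior points → Category Minimal (0-3).
Level 21 falls in the 20-21 band.
Grid: Level 20-21 × Category Minimal = 26-34 months.

26-34 months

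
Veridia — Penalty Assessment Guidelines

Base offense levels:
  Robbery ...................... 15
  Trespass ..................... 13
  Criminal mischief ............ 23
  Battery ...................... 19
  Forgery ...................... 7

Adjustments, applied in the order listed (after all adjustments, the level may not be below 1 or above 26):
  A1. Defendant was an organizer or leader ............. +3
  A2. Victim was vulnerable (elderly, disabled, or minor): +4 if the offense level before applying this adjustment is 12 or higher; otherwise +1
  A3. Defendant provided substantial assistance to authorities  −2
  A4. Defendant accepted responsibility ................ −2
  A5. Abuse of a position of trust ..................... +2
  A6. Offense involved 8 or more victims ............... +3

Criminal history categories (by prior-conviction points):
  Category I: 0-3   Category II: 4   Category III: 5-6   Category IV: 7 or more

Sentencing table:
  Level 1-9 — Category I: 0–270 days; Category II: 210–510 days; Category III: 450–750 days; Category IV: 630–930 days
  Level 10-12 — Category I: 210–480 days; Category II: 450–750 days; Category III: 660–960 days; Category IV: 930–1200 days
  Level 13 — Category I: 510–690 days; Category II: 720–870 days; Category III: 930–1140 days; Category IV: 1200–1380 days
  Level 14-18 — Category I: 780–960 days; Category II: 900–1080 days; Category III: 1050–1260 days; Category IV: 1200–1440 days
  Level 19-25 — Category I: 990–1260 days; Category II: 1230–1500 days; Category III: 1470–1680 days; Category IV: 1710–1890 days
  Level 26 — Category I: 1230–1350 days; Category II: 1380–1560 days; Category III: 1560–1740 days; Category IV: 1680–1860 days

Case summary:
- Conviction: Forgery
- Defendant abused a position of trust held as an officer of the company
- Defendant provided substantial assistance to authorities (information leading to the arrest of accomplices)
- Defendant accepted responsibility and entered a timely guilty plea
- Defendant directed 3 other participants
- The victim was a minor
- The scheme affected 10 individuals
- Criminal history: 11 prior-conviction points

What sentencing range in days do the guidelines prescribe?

930-1200 days

Base offense level for forgery: 7.
A1 applies: 7 + 3 = 10.
A2 applies (level before this adjustment is 10 < 12, so +1): 10 + 1 = 11.
A3 applies: 11 − 2 = 9.
A4 applies: 9 − 2 = 7.
A5 applies: 7 + 2 = 9.
A6 applies: 9 + 3 = 12.
Final offense level: 12.
Criminal history: 11 prior points → Category IV (7+).
Level 12 falls in the 10-12 band.
Grid: Level 10-12 × Category IV = 930-1200 days.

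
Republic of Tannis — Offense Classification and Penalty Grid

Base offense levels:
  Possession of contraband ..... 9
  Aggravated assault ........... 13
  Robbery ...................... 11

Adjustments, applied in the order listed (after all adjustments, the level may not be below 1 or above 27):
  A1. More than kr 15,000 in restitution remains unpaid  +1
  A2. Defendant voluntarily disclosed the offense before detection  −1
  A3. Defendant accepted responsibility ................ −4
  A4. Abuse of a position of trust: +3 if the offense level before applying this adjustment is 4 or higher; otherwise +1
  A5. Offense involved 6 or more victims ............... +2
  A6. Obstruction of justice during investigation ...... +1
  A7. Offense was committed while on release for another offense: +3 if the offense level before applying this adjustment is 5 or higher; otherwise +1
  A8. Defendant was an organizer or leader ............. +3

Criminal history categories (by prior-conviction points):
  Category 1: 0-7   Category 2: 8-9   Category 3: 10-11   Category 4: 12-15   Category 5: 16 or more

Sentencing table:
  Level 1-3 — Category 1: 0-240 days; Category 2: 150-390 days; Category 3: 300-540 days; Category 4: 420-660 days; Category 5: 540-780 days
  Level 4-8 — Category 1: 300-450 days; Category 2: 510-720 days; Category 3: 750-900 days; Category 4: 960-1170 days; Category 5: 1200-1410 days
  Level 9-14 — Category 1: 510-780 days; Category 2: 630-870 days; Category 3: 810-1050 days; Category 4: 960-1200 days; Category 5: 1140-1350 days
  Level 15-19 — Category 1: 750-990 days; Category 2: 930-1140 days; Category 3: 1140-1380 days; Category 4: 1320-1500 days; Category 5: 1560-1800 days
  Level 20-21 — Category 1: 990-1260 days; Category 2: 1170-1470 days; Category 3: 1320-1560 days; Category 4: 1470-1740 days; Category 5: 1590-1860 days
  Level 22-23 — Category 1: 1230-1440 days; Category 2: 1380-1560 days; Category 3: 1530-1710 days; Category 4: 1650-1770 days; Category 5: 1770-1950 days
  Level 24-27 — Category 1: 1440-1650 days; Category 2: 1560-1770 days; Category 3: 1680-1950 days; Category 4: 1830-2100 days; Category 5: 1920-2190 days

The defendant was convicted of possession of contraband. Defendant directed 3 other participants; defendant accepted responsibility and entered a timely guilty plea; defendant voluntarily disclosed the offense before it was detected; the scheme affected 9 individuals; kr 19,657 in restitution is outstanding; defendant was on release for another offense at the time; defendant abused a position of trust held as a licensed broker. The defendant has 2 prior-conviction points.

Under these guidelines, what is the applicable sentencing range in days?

750-990 days

Base offense level for possession of contraband: 9.
A1 applies: 9 + 1 = 10.
A2 applies: 10 − 1 = 9.
A3 applies: 9 − 4 = 5.
A4 applies (level before this adjustment is 5 ≥ 4, so +3): 5 + 3 = 8.
A5 applies: 8 + 2 = 10.
A6 does not apply.
A7 applies (level before this adjustment is 10 ≥ 5, so +3): 10 + 3 = 13.
A8 applies: 13 + 3 = 16.
Final offense level: 16.
Criminal history: 2 prior points → Category 1 (0-7).
Level 16 falls in the 15-19 band.
Grid: Level 15-19 × Category 1 = 750-990 days.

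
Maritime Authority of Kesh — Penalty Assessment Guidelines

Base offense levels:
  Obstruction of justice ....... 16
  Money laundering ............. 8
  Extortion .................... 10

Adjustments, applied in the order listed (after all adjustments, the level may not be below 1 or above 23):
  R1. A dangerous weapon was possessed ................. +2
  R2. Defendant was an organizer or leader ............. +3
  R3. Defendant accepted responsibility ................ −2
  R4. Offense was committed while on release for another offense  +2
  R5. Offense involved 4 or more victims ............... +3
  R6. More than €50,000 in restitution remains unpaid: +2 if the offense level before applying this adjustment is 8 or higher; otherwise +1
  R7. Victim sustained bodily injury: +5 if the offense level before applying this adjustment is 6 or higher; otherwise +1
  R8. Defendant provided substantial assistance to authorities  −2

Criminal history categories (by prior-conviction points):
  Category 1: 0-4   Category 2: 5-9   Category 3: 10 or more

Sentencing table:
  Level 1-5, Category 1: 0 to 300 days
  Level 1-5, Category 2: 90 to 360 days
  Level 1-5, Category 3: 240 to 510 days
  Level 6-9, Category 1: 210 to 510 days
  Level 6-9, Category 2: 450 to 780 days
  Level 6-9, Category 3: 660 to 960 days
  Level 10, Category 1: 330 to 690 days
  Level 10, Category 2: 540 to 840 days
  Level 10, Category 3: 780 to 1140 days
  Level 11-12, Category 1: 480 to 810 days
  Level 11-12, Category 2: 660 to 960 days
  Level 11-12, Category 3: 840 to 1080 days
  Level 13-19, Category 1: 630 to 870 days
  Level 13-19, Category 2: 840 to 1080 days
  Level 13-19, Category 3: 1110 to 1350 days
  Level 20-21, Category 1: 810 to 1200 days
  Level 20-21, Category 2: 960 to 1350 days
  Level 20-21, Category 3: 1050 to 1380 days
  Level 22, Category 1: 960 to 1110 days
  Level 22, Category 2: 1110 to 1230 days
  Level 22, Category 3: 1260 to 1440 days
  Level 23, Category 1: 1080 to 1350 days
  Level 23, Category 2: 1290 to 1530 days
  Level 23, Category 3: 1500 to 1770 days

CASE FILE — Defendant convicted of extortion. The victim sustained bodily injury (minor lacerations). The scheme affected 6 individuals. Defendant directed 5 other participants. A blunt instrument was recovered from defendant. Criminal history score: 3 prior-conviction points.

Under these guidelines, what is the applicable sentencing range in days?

Base offense level for extortion: 10.
R1 applies: 10 + 2 = 12.
R2 applies: 12 + 3 = 15.
R3 does not apply.
R5 applies: 15 + 3 = 18.
R6 does not apply.
R7 applies (level before this adjustment is 18 ≥ 6, so +5): 18 + 5 = 23.
Final offense level: 23.
Criminal history: 3 prior points → Category 1 (0-4).
Level 23 falls in the 23 band.
Grid: Level 23 × Category 1 = 1080-1350 days.

1080-1350 days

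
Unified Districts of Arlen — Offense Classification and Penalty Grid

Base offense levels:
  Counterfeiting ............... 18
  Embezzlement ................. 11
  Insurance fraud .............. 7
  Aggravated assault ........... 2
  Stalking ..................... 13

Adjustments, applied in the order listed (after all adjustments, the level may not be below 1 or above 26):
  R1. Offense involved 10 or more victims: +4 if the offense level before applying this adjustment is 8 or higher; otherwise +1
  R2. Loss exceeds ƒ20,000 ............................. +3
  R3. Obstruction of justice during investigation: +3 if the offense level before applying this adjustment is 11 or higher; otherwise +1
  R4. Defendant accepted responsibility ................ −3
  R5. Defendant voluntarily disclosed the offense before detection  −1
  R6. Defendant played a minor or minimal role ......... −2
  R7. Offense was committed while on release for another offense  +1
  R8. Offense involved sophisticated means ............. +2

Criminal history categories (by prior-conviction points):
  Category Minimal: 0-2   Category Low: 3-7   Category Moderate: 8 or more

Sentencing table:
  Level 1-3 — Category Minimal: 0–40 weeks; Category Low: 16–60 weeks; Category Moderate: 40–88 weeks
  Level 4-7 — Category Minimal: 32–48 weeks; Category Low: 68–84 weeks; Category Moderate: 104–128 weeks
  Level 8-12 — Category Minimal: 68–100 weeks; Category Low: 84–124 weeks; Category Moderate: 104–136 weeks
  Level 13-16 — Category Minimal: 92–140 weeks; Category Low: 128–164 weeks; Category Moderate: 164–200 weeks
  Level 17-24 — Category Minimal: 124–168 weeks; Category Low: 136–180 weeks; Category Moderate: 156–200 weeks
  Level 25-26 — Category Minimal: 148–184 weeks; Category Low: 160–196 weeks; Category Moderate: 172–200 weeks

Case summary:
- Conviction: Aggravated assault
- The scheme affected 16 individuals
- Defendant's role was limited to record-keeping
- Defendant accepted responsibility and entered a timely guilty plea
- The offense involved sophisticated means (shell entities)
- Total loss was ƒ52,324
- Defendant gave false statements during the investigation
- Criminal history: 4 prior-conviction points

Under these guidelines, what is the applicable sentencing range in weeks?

68-84 weeks

Base offense level for aggravated assault: 2.
R1 applies (level before this adjustment is 2 < 8, so +1): 2 + 1 = 3.
R2 applies: 3 + 3 = 6.
R3 applies (level before this adjustment is 6 < 11, so +1): 6 + 1 = 7.
R4 applies: 7 − 3 = 4.
R6 applies: 4 − 2 = 2.
R8 applies: 2 + 2 = 4.
Final offense level: 4.
Criminal history: 4 prior points → Category Low (3-7).
Level 4 falls in the 4-7 band.
Grid: Level 4-7 × Category Low = 68-84 weeks.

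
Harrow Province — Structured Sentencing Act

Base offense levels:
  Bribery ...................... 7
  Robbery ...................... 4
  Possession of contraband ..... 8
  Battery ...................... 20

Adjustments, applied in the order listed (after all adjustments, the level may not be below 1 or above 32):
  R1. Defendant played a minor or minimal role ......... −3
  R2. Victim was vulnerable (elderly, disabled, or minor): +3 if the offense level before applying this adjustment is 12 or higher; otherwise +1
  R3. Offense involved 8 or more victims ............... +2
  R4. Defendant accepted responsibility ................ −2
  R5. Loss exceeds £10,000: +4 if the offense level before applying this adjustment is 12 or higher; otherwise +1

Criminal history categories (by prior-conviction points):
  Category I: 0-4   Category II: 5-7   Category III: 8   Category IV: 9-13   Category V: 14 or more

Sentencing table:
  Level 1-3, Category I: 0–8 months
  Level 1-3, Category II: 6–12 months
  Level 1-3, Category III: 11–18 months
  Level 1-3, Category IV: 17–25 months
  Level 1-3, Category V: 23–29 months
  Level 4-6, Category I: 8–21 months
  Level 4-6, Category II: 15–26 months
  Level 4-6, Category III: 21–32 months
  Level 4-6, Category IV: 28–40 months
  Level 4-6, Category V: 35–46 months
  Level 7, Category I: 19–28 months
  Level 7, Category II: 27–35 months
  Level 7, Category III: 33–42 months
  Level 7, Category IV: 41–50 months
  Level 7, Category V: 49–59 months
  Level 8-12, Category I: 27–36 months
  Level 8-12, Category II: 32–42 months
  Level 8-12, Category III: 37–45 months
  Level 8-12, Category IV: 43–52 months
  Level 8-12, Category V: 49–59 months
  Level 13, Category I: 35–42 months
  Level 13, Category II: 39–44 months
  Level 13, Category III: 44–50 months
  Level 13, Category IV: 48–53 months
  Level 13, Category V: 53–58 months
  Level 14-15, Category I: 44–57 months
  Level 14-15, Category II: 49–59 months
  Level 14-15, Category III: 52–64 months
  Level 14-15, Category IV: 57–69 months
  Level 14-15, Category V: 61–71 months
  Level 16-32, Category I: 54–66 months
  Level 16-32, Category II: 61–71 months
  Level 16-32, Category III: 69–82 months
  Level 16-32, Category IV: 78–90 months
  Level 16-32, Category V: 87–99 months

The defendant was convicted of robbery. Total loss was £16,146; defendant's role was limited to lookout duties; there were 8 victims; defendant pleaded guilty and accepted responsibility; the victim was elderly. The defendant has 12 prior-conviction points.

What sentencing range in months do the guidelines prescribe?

Base offense level for robbery: 4.
R1 applies: 4 − 3 = 1.
R2 applies (level before this adjustment is 1 < 12, so +1): 1 + 1 = 2.
R3 applies: 2 + 2 = 4.
R4 applies: 4 − 2 = 2.
R5 applies (level before this adjustment is 2 < 12, so +1): 2 + 1 = 3.
Final offense level: 3.
Criminal history: 12 prior points → Category IV (9-13).
Level 3 falls in the 1-3 band.
Grid: Level 1-3 × Category IV = 17-25 months.

17-25 months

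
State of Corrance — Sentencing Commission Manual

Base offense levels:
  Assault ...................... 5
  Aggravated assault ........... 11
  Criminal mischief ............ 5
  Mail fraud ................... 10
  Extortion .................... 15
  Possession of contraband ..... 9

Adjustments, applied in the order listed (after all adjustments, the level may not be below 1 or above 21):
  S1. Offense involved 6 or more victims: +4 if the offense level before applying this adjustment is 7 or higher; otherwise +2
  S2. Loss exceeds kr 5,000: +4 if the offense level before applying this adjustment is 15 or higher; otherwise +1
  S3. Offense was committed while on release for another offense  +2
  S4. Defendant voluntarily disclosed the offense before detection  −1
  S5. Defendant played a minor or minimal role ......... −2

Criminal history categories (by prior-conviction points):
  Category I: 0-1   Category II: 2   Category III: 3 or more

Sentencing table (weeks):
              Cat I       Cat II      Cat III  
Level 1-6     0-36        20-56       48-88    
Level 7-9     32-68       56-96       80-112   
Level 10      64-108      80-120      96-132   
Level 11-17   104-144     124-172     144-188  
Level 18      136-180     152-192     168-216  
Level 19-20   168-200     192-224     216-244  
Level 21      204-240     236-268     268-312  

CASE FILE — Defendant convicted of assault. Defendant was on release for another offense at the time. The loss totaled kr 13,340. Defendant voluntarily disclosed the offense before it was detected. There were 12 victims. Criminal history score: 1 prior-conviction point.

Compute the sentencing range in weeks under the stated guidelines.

32-68 weeks

Base offense level for assault: 5.
S1 applies (level before this adjustment is 5 < 7, so +2): 5 + 2 = 7.
S2 applies (level before this adjustment is 7 < 15, so +1): 7 + 1 = 8.
S3 applies: 8 + 2 = 10.
S4 applies: 10 − 1 = 9.
S5 does not apply.
Final offense level: 9.
Criminal history: 1 prior point → Category I (0-1).
Level 9 falls in the 7-9 band.
Grid: Level 7-9 × Category I = 32-68 weeks.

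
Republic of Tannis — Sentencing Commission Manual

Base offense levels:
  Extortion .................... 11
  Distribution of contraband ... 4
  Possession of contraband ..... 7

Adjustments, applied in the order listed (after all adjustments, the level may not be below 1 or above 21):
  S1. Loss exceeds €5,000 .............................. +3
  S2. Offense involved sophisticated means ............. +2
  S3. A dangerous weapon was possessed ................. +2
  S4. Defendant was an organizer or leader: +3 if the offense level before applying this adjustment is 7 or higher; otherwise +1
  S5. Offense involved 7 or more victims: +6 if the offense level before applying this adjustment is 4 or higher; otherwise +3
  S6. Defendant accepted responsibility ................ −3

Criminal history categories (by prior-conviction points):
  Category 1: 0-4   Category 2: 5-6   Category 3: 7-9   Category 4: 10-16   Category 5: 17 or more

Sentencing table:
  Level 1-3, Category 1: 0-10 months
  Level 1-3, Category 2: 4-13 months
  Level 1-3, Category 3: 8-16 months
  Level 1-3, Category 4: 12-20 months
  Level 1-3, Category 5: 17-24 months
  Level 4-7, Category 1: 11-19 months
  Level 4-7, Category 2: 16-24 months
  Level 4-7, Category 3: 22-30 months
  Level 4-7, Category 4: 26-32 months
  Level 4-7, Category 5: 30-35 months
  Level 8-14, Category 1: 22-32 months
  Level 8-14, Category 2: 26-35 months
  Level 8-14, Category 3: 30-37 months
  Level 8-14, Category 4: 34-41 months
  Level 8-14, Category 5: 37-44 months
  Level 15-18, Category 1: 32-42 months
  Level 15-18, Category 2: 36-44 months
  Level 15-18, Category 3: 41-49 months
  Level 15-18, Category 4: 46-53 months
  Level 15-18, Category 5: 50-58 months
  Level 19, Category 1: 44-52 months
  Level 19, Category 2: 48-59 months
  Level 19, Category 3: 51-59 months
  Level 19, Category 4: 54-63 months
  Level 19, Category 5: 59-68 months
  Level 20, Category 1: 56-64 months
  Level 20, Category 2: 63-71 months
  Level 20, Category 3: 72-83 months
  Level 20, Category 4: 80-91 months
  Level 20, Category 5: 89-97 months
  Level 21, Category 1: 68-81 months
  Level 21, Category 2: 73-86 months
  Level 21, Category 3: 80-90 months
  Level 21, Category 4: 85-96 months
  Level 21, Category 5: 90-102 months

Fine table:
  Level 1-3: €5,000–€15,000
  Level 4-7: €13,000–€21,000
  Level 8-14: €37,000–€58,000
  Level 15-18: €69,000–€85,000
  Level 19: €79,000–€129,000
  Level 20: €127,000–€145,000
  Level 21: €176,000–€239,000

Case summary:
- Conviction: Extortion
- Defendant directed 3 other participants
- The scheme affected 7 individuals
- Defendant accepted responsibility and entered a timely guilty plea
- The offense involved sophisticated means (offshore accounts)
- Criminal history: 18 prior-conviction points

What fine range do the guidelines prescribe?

€79,000–€129,000

Base offense level for extortion: 11.
S1 does not apply.
S2 applies: 11 + 2 = 13.
S4 applies (level before this adjustment is 13 ≥ 7, so +3): 13 + 3 = 16.
S5 applies (level before this adjustment is 16 ≥ 4, so +6): 16 + 6 = 22.
S6 applies: 22 − 3 = 19.
Final offense level: 19.
Level 19 falls in the 19 band.
Fine table: Level 19 → €79,000–€129,000.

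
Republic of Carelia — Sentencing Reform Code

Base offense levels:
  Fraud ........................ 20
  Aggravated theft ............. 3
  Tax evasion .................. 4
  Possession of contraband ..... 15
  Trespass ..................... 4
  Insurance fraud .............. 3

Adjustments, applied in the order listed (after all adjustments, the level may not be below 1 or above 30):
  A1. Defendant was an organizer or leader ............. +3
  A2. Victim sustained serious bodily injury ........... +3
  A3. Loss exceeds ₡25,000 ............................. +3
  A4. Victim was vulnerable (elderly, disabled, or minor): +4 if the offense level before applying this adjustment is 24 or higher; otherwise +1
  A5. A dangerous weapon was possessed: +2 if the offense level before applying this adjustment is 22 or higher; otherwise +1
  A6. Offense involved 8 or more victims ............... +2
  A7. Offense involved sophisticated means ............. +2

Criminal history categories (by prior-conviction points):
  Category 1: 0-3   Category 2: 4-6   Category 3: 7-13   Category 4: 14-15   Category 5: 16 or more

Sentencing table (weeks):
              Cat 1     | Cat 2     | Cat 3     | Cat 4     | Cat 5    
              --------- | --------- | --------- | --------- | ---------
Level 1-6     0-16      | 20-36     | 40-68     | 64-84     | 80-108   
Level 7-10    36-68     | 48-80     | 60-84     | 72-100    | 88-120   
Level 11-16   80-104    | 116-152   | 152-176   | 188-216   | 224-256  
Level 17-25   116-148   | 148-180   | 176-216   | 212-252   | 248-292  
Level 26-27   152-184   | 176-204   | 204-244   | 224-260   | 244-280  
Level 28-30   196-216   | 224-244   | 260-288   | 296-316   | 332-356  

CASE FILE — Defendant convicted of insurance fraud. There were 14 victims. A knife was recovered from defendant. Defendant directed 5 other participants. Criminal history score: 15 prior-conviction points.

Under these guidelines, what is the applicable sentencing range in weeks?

Base offense level for insurance fraud: 3.
A1 applies: 3 + 3 = 6.
A3 does not apply.
A5 applies (level before this adjustment is 6 < 22, so +1): 6 + 1 = 7.
A6 applies: 7 + 2 = 9.
A7 does not apply.
Final offense level: 9.
Criminal history: 15 prior points → Category 4 (14-15).
Level 9 falls in the 7-10 band.
Grid: Level 7-10 × Category 4 = 72-100 weeks.

72-100 weeks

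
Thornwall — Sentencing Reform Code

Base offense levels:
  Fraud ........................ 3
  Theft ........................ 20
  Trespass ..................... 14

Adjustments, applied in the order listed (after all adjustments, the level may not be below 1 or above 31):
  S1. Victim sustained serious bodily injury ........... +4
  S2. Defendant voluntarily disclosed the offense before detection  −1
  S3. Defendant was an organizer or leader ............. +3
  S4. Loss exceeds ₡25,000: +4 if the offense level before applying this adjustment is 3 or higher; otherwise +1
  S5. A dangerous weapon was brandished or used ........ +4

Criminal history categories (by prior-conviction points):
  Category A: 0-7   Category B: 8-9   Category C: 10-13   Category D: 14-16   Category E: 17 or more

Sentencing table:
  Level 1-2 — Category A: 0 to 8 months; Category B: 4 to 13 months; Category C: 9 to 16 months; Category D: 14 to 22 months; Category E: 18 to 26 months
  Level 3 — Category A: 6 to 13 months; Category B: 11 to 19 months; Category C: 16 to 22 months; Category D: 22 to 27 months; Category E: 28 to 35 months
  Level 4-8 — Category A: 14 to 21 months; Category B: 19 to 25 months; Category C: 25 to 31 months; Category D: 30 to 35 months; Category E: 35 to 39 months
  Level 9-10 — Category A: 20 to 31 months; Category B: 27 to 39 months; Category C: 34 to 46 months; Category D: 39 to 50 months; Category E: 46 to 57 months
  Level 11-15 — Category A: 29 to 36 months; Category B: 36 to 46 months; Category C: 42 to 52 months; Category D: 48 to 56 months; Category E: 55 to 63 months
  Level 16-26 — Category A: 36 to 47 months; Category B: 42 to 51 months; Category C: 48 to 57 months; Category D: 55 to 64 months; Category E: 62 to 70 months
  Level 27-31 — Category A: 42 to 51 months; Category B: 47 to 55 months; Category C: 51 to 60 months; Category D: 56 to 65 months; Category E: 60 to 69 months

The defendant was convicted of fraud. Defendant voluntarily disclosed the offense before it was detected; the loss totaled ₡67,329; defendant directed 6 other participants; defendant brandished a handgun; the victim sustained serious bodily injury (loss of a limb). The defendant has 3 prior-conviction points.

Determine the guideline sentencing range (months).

Base offense level for fraud: 3.
S1 applies: 3 + 4 = 7.
S2 applies: 7 − 1 = 6.
S3 applies: 6 + 3 = 9.
S4 applies (level before this adjustment is 9 ≥ 3, so +4): 9 + 4 = 13.
S5 applies: 13 + 4 = 17.
Final offense level: 17.
Criminal history: 3 prior points → Category A (0-7).
Level 17 falls in the 16-26 band.
Grid: Level 16-26 × Category A = 36-47 months.

36-47 months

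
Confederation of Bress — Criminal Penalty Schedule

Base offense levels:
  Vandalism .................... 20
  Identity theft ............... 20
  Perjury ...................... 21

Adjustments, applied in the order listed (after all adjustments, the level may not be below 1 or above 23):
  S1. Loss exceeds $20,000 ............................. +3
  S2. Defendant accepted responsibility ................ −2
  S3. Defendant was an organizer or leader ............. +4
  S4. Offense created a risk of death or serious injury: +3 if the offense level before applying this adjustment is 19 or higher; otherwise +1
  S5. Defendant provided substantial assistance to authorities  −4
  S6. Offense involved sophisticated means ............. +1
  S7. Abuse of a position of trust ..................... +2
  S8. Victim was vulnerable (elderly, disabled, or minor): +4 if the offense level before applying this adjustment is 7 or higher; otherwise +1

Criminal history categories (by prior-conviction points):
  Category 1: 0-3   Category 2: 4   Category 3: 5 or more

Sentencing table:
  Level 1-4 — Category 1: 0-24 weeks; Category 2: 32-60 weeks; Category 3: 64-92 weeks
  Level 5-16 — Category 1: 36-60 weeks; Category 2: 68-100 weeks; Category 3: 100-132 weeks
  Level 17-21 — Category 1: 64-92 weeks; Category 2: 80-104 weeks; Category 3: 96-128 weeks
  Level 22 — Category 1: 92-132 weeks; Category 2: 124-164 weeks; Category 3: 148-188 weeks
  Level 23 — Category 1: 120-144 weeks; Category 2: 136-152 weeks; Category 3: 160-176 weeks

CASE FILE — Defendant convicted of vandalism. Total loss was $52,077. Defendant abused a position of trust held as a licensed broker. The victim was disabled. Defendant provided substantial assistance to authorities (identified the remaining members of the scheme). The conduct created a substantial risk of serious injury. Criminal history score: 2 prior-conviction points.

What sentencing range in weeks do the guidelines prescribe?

120-144 weeks

Base offense level for vandalism: 20.
S1 applies: 20 + 3 = 23.
S2 does not apply.
S4 applies (level before this adjustment is 23 ≥ 19, so +3): 23 + 3 = 26.
S5 applies: 26 − 4 = 22.
S7 applies: 22 + 2 = 24.
S8 applies (level before this adjustment is 24 ≥ 7, so +4): 24 + 4 = 28.
Level 28 exceeds the maximum of 23; capped at 23.
Final offense level: 23.
Criminal history: 2 prior points → Category 1 (0-3).
Level 23 falls in the 23 band.
Grid: Level 23 × Category 1 = 120-144 weeks.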